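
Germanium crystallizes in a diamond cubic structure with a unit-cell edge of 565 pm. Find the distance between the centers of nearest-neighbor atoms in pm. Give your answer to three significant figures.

In a diamond cubic structure, nearest neighbors lie along the body diagonal with √3·a = 8r; the nearest-neighbor distance equals 2r = 0.4330·a.
d = 0.4330 × 565 = 245 pm.

245 pm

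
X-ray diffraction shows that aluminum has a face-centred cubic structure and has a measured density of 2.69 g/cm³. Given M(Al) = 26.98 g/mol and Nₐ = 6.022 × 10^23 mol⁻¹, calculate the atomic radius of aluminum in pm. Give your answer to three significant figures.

143 pm

For an FCC cell (Z = 4), a³ = Z·M/(N_A·ρ) = 4 × 26.98 / (6.022 × 10²³ × 2.690) = 6.662 × 10^-23 cm³, so a = 4.054 × 10^-8 cm = 405.4 pm.
Atoms touch along the face diagonal, so √2·a = 4r, so r = 0.3536 × a = 143 pm.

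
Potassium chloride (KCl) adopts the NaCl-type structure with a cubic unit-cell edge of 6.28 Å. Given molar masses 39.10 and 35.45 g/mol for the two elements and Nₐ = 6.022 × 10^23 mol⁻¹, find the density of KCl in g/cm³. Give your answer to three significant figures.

The NaCl-type structure contains Z = 4 formula units per cell; M(KCl) = 39.10 + 35.45 = 74.55 g/mol.
a³ = (6.280 × 10^-8 cm)³ = 2.477 × 10^-22 cm³.
ρ = 4 × 74.55 / (6.022 × 10²³ × 2.477 × 10^-22) = 1.999 g/cm³.

2.00 g/cm³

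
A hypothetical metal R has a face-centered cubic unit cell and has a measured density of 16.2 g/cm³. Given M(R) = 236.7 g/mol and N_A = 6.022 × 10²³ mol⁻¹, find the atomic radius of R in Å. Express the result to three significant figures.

For an FCC cell (Z = 4), a³ = Z·M/(N_A·ρ) = 4 × 236.7 / (6.022 × 10²³ × 16.20) = 9.705 × 10^-23 cm³, so a = 4.596 × 10^-8 cm = 4.596 Å.
Atoms touch along the face diagonal, so √2·a = 4r, so r = 0.3536 × a = 1.62 Å.

1.62 Å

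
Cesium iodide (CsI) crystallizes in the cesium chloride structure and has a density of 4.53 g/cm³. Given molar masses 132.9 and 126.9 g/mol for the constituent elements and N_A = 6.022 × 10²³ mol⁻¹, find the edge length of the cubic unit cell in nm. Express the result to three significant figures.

0.457 nm

M(CsI) = 259.8 g/mol; Z = 1 formula unit per cell.
a³ = Z·M/(N_A·ρ) = 1 × 259.8 / (6.022 × 10²³ × 4.53) = 9.524 × 10^-23 cm³, so a = 4.567 × 10^-8 cm = 0.457 nm.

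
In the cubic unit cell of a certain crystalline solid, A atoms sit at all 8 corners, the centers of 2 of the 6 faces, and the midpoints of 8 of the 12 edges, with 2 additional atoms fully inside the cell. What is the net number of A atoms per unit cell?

6

Corner atoms are shared by 8 cells (1/8 each), face atoms by 2 (1/2 each), edge atoms by 4 (1/4 each), interior atoms are unshared.
Net atoms = 8 × 1/8 + 2 × 1/2 + 8 × 1/4 + 2 = 1 + 1 + 2 + 2 = 6.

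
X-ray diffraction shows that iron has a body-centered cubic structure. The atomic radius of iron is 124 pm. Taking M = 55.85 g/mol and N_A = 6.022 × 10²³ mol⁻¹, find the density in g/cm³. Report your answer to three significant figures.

7.90 g/cm³

In a BCC lattice, atoms touch along the body diagonal, so √3·a = 4r, giving a = 286.4 pm = 2.864 × 10^-8 cm.
With Z = 2, ρ = Z·M/(N_A·a³) = 2 × 55.85 / (6.022 × 10²³ × 2.348 × 10^-23) = 7.899 g/cm³.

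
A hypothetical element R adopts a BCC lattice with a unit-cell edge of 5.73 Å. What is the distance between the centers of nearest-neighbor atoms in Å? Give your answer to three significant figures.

In a BCC structure, atoms touch along the body diagonal, so √3·a = 4r; the nearest-neighbor distance equals 2r = 0.8660·a.
d = 0.8660 × 5.73 = 4.96 Å.

4.96 Å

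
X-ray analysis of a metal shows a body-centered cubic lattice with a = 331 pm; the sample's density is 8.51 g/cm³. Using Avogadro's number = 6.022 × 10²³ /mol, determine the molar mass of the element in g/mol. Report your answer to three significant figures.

A BCC cell has Z = 2 atoms; a = 3.310 × 10^-8 cm.
M = ρ·N_A·a³/Z = 8.51 × 6.022 × 10²³ × 3.626 × 10^-23 / 2 = 92.9 g/mol.

92.9 g/mol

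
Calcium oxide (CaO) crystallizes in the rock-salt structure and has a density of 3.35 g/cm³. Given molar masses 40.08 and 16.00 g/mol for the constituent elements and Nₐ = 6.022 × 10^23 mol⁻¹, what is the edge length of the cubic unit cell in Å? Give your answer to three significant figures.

M(CaO) = 56.08 g/mol; Z = 4 formula units per cell.
a³ = Z·M/(N_A·ρ) = 4 × 56.08 / (6.022 × 10²³ × 3.35) = 1.112 × 10^-22 cm³, so a = 4.809 × 10^-8 cm = 4.81 Å.

4.81 Å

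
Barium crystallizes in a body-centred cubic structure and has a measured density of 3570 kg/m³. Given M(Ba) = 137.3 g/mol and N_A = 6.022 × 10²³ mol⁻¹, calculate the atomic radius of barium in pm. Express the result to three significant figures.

For a BCC cell (Z = 2), a³ = Z·M/(N_A·ρ) = 2 × 137.3 / (6.022 × 10²³ × 3.570) = 1.277 × 10^-22 cm³, so a = 5.036 × 10^-8 cm = 503.6 pm.
Atoms touch along the body diagonal, so √3·a = 4r, so r = 0.4330 × a = 218 pm.

218 pm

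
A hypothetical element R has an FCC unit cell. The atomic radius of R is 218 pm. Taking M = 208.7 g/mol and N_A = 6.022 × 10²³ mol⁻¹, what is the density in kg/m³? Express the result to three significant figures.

5910 kg/m³

In an FCC lattice, atoms touch along the face diagonal, so √2·a = 4r, giving a = 616.6 pm = 6.166 × 10^-8 cm.
With Z = 4, ρ = Z·M/(N_A·a³) = 4 × 208.7 / (6.022 × 10²³ × 2.344 × 10^-22) = 5.913 g/cm³ = 5910 kg/m³.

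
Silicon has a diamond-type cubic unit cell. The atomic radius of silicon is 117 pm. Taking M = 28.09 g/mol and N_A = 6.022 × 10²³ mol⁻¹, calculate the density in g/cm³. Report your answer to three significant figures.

2.36 g/cm³

In a diamond cubic lattice, nearest neighbors lie along the body diagonal with √3·a = 8r, giving a = 540.4 pm = 5.404 × 10^-8 cm.
With Z = 8, ρ = Z·M/(N_A·a³) = 8 × 28.09 / (6.022 × 10²³ × 1.578 × 10^-22) = 2.365 g/cm³.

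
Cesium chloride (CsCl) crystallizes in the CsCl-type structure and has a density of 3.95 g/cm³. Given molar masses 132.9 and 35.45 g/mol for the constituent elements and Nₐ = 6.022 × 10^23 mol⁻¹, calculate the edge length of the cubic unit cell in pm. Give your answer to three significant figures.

M(CsCl) = 168.35 g/mol; Z = 1 formula unit per cell.
a³ = Z·M/(N_A·ρ) = 1 × 168.35 / (6.022 × 10²³ × 3.95) = 7.077 × 10^-23 cm³, so a = 4.136 × 10^-8 cm = 414 pm.

414 pm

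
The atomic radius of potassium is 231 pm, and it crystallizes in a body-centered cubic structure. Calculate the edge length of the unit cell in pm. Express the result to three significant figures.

In a BCC lattice, atoms touch along the body diagonal, so √3·a = 4r.
a = 4r/√3 = 4 × 231 / 1.7321 = 533 pm.

533 pm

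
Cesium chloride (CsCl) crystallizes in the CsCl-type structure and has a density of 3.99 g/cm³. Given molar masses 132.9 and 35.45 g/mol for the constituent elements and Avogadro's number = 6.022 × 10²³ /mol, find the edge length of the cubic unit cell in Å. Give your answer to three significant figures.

4.12 Å

M(CsCl) = 168.35 g/mol; Z = 1 formula unit per cell.
a³ = Z·M/(N_A·ρ) = 1 × 168.35 / (6.022 × 10²³ × 3.99) = 7.006 × 10^-23 cm³, so a = 4.123 × 10^-8 cm = 4.12 Å.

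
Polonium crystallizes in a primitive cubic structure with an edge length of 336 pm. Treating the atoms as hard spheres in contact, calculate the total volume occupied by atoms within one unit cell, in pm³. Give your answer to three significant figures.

1.99 × 10^7 pm³

In a simple cubic lattice atoms touch along the cell edge, so a = 2r, so r = 0.5000a = 168.0 pm.
V_atoms = Z × (4/3)πr³ = 1 × (4/3)π × (168.0)³ = 1.99 × 10^7 pm³.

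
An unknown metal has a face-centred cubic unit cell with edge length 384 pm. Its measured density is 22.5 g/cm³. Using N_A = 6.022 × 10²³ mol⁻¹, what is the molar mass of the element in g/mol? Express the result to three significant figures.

An FCC cell has Z = 4 atoms; a = 3.840 × 10^-8 cm.
M = ρ·N_A·a³/Z = 22.5 × 6.022 × 10²³ × 5.662 × 10^-23 / 4 = 192 g/mol.

192 g/mol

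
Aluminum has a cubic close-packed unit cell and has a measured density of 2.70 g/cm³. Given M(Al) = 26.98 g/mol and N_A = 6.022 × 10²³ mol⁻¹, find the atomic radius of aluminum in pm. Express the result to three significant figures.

For an FCC cell (Z = 4), a³ = Z·M/(N_A·ρ) = 4 × 26.98 / (6.022 × 10²³ × 2.700) = 6.637 × 10^-23 cm³, so a = 4.049 × 10^-8 cm = 404.9 pm.
Atoms touch along the face diagonal, so √2·a = 4r, so r = 0.3536 × a = 143 pm.

143 pm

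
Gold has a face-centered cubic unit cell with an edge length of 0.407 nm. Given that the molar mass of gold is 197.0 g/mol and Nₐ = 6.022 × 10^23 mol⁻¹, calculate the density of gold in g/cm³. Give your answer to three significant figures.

19.4 g/cm³

An FCC unit cell contains Z = 4 atoms.
Cell volume: a³ = (0.407 nm)³ = (4.070 × 10^-8 cm)³ = 6.742 × 10^-23 cm³.
ρ = Z·M/(N_A·a³) = 4 × 197.0 / (6.022 × 10²³ × 6.742 × 10^-23) = 19.41 g/cm³.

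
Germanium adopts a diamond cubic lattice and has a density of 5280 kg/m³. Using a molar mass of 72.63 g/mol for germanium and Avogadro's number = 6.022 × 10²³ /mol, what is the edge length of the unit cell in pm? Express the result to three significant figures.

With Z = 8 atoms per diamond cubic cell, a³ = Z·M/(N_A·ρ) = 8 × 72.63 / (6.022 × 10²³ × 5.280 g/cm³) = 1.827 × 10^-22 cm³.
a = (1.827 × 10^-22)^(1/3) = 5.675 × 10^-8 cm = 567 pm.

567 pm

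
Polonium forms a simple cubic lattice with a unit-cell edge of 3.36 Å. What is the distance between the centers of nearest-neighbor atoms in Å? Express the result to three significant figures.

In a simple cubic structure, atoms touch along the cell edge, so a = 2r; the nearest-neighbor distance equals 2r = 1.000·a.
d = 1.000 × 3.36 = 3.36 Å.

3.36 Å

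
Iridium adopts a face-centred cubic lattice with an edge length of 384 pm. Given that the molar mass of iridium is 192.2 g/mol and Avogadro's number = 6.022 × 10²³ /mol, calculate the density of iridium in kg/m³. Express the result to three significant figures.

22500 kg/m³

An FCC unit cell contains Z = 4 atoms.
Cell volume: a³ = (384 pm)³ = (3.840 × 10^-8 cm)³ = 5.662 × 10^-23 cm³.
ρ = Z·M/(N_A·a³) = 4 × 192.2 / (6.022 × 10²³ × 5.662 × 10^-23) = 22.55 g/cm³ = 22500 kg/m³.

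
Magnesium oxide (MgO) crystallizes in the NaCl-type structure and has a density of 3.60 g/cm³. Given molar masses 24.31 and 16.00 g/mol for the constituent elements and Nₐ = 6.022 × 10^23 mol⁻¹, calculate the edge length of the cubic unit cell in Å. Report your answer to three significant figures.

4.21 Å

M(MgO) = 40.31 g/mol; Z = 4 formula units per cell.
a³ = Z·M/(N_A·ρ) = 4 × 40.31 / (6.022 × 10²³ × 3.60) = 7.438 × 10^-23 cm³, so a = 4.205 × 10^-8 cm = 4.21 Å.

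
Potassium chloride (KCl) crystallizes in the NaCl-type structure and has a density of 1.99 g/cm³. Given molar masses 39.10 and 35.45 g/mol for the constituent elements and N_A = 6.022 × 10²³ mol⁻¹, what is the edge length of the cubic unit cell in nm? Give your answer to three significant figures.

M(KCl) = 74.55 g/mol; Z = 4 formula units per cell.
a³ = Z·M/(N_A·ρ) = 4 × 74.55 / (6.022 × 10²³ × 1.99) = 2.488 × 10^-22 cm³, so a = 6.290 × 10^-8 cm = 0.629 nm.

0.629 nm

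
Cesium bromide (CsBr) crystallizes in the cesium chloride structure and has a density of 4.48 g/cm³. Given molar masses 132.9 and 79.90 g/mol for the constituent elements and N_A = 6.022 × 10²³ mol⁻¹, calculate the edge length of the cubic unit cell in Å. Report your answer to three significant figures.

M(CsBr) = 212.8 g/mol; Z = 1 formula unit per cell.
a³ = Z·M/(N_A·ρ) = 1 × 212.8 / (6.022 × 10²³ × 4.48) = 7.888 × 10^-23 cm³, so a = 4.289 × 10^-8 cm = 4.29 Å.

4.29 Å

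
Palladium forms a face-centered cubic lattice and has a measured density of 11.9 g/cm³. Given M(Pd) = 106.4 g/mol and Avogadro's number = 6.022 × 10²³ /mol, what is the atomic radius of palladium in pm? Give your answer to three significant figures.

138 pm

For an FCC cell (Z = 4), a³ = Z·M/(N_A·ρ) = 4 × 106.4 / (6.022 × 10²³ × 11.90) = 5.939 × 10^-23 cm³, so a = 3.902 × 10^-8 cm = 390.2 pm.
Atoms touch along the face diagonal, so √2·a = 4r, so r = 0.3536 × a = 138 pm.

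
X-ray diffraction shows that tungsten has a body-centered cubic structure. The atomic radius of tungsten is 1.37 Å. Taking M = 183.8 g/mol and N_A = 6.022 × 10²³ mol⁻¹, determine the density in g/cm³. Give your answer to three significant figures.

In a BCC lattice, atoms touch along the body diagonal, so √3·a = 4r, giving a = 3.164 Å = 3.164 × 10^-8 cm.
With Z = 2, ρ = Z·M/(N_A·a³) = 2 × 183.8 / (6.022 × 10²³ × 3.167 × 10^-23) = 19.27 g/cm³.

19.3 g/cm³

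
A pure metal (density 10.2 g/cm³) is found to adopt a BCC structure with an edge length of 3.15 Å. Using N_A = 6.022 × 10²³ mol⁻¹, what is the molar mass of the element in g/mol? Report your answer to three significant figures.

A BCC cell has Z = 2 atoms; a = 3.150 × 10^-8 cm.
M = ρ·N_A·a³/Z = 10.2 × 6.022 × 10²³ × 3.126 × 10^-23 / 2 = 96.0 g/mol.

96.0 g/mol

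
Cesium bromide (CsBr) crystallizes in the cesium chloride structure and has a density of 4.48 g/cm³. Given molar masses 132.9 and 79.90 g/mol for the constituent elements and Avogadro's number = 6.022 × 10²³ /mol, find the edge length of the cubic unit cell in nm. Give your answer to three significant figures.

0.429 nm

M(CsBr) = 212.8 g/mol; Z = 1 formula unit per cell.
a³ = Z·M/(N_A·ρ) = 1 × 212.8 / (6.022 × 10²³ × 4.48) = 7.888 × 10^-23 cm³, so a = 4.289 × 10^-8 cm = 0.429 nm.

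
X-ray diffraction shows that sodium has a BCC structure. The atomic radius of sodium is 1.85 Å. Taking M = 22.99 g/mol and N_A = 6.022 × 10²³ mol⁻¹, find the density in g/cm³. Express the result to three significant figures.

In a BCC lattice, atoms touch along the body diagonal, so √3·a = 4r, giving a = 4.272 Å = 4.272 × 10^-8 cm.
With Z = 2, ρ = Z·M/(N_A·a³) = 2 × 22.99 / (6.022 × 10²³ × 7.799 × 10^-23) = 0.9791 g/cm³.

0.979 g/cm³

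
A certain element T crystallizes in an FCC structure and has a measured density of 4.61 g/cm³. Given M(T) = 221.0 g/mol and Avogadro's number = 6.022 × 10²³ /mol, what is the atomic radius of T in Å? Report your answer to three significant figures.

2.41 Å

For an FCC cell (Z = 4), a³ = Z·M/(N_A·ρ) = 4 × 221.0 / (6.022 × 10²³ × 4.610) = 3.184 × 10^-22 cm³, so a = 6.829 × 10^-8 cm = 6.829 Å.
Atoms touch along the face diagonal, so √2·a = 4r, so r = 0.3536 × a = 2.41 Å.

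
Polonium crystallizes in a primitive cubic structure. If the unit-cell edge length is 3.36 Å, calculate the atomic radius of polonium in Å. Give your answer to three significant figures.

1.68 Å

In a simple cubic lattice, atoms touch along the cell edge, so a = 2r.
r = a/2 = 3.36/2 = 1.68 Å.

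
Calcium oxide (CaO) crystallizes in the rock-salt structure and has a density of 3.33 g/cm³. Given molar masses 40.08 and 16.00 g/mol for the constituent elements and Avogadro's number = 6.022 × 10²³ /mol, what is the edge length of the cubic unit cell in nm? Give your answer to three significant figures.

0.482 nm

M(CaO) = 56.08 g/mol; Z = 4 formula units per cell.
a³ = Z·M/(N_A·ρ) = 4 × 56.08 / (6.022 × 10²³ × 3.33) = 1.119 × 10^-22 cm³, so a = 4.818 × 10^-8 cm = 0.482 nm.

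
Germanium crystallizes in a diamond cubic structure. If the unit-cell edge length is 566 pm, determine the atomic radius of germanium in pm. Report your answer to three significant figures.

In a diamond cubic lattice, nearest neighbors lie along the body diagonal with √3·a = 8r.
r = √3·a/8 = 1.7321 × 566 / 8 = 123 pm.

123 pm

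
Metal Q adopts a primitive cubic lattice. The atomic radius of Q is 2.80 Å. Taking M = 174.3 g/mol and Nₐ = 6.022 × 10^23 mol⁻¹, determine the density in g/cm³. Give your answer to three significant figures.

In a simple cubic lattice, atoms touch along the cell edge, so a = 2r, giving a = 5.600 Å = 5.600 × 10^-8 cm.
With Z = 1, ρ = Z·M/(N_A·a³) = 1 × 174.3 / (6.022 × 10²³ × 1.756 × 10^-22) = 1.648 g/cm³.

1.65 g/cm³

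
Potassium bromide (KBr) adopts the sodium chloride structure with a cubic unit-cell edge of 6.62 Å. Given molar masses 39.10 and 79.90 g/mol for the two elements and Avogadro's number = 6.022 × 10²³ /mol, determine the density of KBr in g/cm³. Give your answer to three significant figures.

The sodium chloride structure contains Z = 4 formula units per cell; M(KBr) = 39.10 + 79.90 = 119.0 g/mol.
a³ = (6.620 × 10^-8 cm)³ = 2.901 × 10^-22 cm³.
ρ = 4 × 119.0 / (6.022 × 10²³ × 2.901 × 10^-22) = 2.725 g/cm³.

2.72 g/cm³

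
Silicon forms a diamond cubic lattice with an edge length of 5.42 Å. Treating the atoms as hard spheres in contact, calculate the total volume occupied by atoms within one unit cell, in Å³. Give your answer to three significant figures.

In a diamond cubic lattice nearest neighbors lie along the body diagonal with √3·a = 8r, so r = 0.2165a = 1.173 Å.
V_atoms = Z × (4/3)πr³ = 8 × (4/3)π × (1.173)³ = 54.1 Å³.

54.1 Å³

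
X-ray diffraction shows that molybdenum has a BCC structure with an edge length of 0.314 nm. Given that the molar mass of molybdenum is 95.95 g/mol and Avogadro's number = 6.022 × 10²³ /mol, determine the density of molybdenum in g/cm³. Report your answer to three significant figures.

A BCC unit cell contains Z = 2 atoms.
Cell volume: a³ = (0.314 nm)³ = (3.140 × 10^-8 cm)³ = 3.096 × 10^-23 cm³.
ρ = Z·M/(N_A·a³) = 2 × 95.95 / (6.022 × 10²³ × 3.096 × 10^-23) = 10.29 g/cm³.

10.3 g/cm³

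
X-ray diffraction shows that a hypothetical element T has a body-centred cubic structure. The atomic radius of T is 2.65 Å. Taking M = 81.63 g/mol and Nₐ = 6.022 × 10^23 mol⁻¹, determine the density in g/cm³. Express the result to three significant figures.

In a BCC lattice, atoms touch along the body diagonal, so √3·a = 4r, giving a = 6.120 Å = 6.120 × 10^-8 cm.
With Z = 2, ρ = Z·M/(N_A·a³) = 2 × 81.63 / (6.022 × 10²³ × 2.292 × 10^-22) = 1.183 g/cm³.

1.18 g/cm³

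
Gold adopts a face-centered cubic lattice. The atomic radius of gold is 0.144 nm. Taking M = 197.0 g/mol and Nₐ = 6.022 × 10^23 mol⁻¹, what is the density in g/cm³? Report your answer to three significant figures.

In an FCC lattice, atoms touch along the face diagonal, so √2·a = 4r, giving a = 0.4073 nm = 4.073 × 10^-8 cm.
With Z = 4, ρ = Z·M/(N_A·a³) = 4 × 197.0 / (6.022 × 10²³ × 6.757 × 10^-23) = 19.37 g/cm³.

19.4 g/cm³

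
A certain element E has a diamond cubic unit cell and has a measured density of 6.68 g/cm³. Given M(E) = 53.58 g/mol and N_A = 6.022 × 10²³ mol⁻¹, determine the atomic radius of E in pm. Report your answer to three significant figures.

103 pm

For a diamond cubic cell (Z = 8), a³ = Z·M/(N_A·ρ) = 8 × 53.58 / (6.022 × 10²³ × 6.680) = 1.066 × 10^-22 cm³, so a = 4.741 × 10^-8 cm = 474.1 pm.
Nearest neighbors lie along the body diagonal with √3·a = 8r, so r = 0.2165 × a = 103 pm.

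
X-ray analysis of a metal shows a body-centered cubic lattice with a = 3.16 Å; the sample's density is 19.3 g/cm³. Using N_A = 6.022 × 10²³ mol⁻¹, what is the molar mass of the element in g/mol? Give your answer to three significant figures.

183 g/mol

A BCC cell has Z = 2 atoms; a = 3.160 × 10^-8 cm.
M = ρ·N_A·a³/Z = 19.3 × 6.022 × 10²³ × 3.155 × 10^-23 / 2 = 183 g/mol.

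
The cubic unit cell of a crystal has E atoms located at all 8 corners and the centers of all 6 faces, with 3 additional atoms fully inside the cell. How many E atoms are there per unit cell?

Corner atoms are shared by 8 cells (1/8 each), face atoms by 2 (1/2 each), interior atoms are unshared.
Net atoms = 8 × 1/8 + 6 × 1/2 + 3 = 1 + 3 + 3 = 7.

7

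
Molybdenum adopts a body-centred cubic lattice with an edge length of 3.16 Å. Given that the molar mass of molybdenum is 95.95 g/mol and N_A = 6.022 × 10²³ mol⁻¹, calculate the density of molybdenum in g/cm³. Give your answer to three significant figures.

A BCC unit cell contains Z = 2 atoms.
Cell volume: a³ = (3.16 Å)³ = (3.160 × 10^-8 cm)³ = 3.155 × 10^-23 cm³.
ρ = Z·M/(N_A·a³) = 2 × 95.95 / (6.022 × 10²³ × 3.155 × 10^-23) = 10.10 g/cm³.

10.1 g/cm³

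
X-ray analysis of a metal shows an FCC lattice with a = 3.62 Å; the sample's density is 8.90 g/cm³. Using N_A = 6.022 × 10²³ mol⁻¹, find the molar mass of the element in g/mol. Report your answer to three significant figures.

63.6 g/mol

An FCC cell has Z = 4 atoms; a = 3.620 × 10^-8 cm.
M = ρ·N_A·a³/Z = 8.90 × 6.022 × 10²³ × 4.744 × 10^-23 / 4 = 63.6 g/mol.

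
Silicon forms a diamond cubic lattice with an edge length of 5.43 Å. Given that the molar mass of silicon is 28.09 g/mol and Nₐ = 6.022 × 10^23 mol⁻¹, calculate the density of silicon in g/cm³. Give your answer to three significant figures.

A diamond cubic unit cell contains Z = 8 atoms.
Cell volume: a³ = (5.43 Å)³ = (5.430 × 10^-8 cm)³ = 1.601 × 10^-22 cm³.
ρ = Z·M/(N_A·a³) = 8 × 28.09 / (6.022 × 10²³ × 1.601 × 10^-22) = 2.331 g/cm³.

2.33 g/cm³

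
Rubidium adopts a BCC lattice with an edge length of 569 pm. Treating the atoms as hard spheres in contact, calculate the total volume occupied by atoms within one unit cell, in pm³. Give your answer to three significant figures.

In a BCC lattice atoms touch along the body diagonal, so √3·a = 4r, so r = 0.4330a = 246.4 pm.
V_atoms = Z × (4/3)πr³ = 2 × (4/3)π × (246.4)³ = 1.25 × 10^8 pm³.

1.25 × 10^8 pm³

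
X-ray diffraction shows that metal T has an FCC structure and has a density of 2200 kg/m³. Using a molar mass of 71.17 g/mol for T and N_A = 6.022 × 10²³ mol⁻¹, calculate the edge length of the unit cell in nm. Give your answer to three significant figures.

0.599 nm

With Z = 4 atoms per FCC cell, a³ = Z·M/(N_A·ρ) = 4 × 71.17 / (6.022 × 10²³ × 2.200 g/cm³) = 2.149 × 10^-22 cm³.
a = (2.149 × 10^-22)^(1/3) = 5.990 × 10^-8 cm = 0.599 nm.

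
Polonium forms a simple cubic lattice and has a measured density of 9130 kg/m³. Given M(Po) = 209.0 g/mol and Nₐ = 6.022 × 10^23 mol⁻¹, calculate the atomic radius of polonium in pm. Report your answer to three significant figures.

For a simple cubic cell (Z = 1), a³ = Z·M/(N_A·ρ) = 1 × 209.0 / (6.022 × 10²³ × 9.130) = 3.801 × 10^-23 cm³, so a = 3.362 × 10^-8 cm = 336.2 pm.
Atoms touch along the cell edge, so a = 2r, so r = 0.5000 × a = 168 pm.

168 pm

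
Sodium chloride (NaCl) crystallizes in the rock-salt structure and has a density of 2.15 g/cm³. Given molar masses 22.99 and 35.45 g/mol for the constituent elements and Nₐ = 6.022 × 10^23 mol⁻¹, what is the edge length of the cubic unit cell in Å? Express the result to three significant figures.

5.65 Å

M(NaCl) = 58.44 g/mol; Z = 4 formula units per cell.
a³ = Z·M/(N_A·ρ) = 4 × 58.44 / (6.022 × 10²³ × 2.15) = 1.805 × 10^-22 cm³, so a = 5.652 × 10^-8 cm = 5.65 Å.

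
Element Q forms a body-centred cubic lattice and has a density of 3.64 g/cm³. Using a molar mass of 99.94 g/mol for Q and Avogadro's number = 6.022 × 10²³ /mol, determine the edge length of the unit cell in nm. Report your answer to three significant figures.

With Z = 2 atoms per BCC cell, a³ = Z·M/(N_A·ρ) = 2 × 99.94 / (6.022 × 10²³ × 3.640 g/cm³) = 9.119 × 10^-23 cm³.
a = (9.119 × 10^-23)^(1/3) = 4.501 × 10^-8 cm = 0.450 nm.

0.450 nm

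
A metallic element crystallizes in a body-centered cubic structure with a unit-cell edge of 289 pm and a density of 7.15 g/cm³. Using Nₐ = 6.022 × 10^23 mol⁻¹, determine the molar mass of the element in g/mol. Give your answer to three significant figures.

52.0 g/mol

A BCC cell has Z = 2 atoms; a = 2.890 × 10^-8 cm.
M = ρ·N_A·a³/Z = 7.15 × 6.022 × 10²³ × 2.414 × 10^-23 / 2 = 52.0 g/mol.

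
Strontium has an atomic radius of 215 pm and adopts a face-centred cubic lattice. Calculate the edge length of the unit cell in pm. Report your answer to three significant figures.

In an FCC lattice, atoms touch along the face diagonal, so √2·a = 4r.
a = 4r/√2 = 4 × 215 / 1.4142 = 608 pm.

608 pm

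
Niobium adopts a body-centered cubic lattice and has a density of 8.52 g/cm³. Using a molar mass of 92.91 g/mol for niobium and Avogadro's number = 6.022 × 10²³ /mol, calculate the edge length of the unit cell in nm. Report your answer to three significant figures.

With Z = 2 atoms per BCC cell, a³ = Z·M/(N_A·ρ) = 2 × 92.91 / (6.022 × 10²³ × 8.520 g/cm³) = 3.622 × 10^-23 cm³.
a = (3.622 × 10^-23)^(1/3) = 3.309 × 10^-8 cm = 0.331 nm.

0.331 nm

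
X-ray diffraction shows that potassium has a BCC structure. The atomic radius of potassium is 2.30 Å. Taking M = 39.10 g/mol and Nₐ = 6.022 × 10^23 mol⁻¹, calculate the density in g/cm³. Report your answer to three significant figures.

0.867 g/cm³

In a BCC lattice, atoms touch along the body diagonal, so √3·a = 4r, giving a = 5.312 Å = 5.312 × 10^-8 cm.
With Z = 2, ρ = Z·M/(N_A·a³) = 2 × 39.10 / (6.022 × 10²³ × 1.499 × 10^-22) = 0.8665 g/cm³.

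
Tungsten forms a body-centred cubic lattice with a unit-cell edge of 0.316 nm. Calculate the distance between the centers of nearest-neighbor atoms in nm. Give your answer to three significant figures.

0.274 nm

In a BCC structure, atoms touch along the body diagonal, so √3·a = 4r; the nearest-neighbor distance equals 2r = 0.8660·a.
d = 0.8660 × 0.316 = 0.274 nm.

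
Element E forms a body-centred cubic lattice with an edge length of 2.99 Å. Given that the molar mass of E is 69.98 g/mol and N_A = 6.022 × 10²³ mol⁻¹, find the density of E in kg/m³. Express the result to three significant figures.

8690 kg/m³

A BCC unit cell contains Z = 2 atoms.
Cell volume: a³ = (2.99 Å)³ = (2.990 × 10^-8 cm)³ = 2.673 × 10^-23 cm³.
ρ = Z·M/(N_A·a³) = 2 × 69.98 / (6.022 × 10²³ × 2.673 × 10^-23) = 8.695 g/cm³ = 8690 kg/m³.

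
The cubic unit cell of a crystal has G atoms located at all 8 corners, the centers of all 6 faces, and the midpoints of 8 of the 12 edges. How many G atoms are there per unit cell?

Corner atoms are shared by 8 cells (1/8 each), face atoms by 2 (1/2 each), edge atoms by 4 (1/4 each).
Net atoms = 8 × 1/8 + 6 × 1/2 + 8 × 1/4 = 1 + 3 + 2 = 6.

6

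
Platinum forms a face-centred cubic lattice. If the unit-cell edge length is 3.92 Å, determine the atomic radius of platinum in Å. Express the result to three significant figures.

1.39 Å

In an FCC lattice, atoms touch along the face diagonal, so √2·a = 4r.
r = √2·a/4 = 1.4142 × 3.92 / 4 = 1.39 Å.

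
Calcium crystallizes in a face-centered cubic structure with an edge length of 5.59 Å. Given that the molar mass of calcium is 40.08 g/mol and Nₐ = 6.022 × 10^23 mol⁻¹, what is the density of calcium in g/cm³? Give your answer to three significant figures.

An FCC unit cell contains Z = 4 atoms.
Cell volume: a³ = (5.59 Å)³ = (5.590 × 10^-8 cm)³ = 1.747 × 10^-22 cm³.
ρ = Z·M/(N_A·a³) = 4 × 40.08 / (6.022 × 10²³ × 1.747 × 10^-22) = 1.524 g/cm³.

1.52 g/cm³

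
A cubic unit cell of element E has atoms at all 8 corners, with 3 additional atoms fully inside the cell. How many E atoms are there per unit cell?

4

Corner atoms are shared by 8 cells (1/8 each), interior atoms are unshared.
Net atoms = 8 × 1/8 + 3 = 1 + 3 = 4.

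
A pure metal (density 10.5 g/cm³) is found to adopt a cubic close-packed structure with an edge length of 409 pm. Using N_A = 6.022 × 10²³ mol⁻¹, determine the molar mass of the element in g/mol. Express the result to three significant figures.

108 g/mol

An FCC cell has Z = 4 atoms; a = 4.090 × 10^-8 cm.
M = ρ·N_A·a³/Z = 10.5 × 6.022 × 10²³ × 6.842 × 10^-23 / 4 = 108 g/mol.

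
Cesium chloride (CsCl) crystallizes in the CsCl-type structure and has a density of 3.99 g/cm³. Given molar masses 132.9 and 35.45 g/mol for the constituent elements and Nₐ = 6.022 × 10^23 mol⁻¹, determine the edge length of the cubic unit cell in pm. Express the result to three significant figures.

M(CsCl) = 168.35 g/mol; Z = 1 formula unit per cell.
a³ = Z·M/(N_A·ρ) = 1 × 168.35 / (6.022 × 10²³ × 3.99) = 7.006 × 10^-23 cm³, so a = 4.123 × 10^-8 cm = 412 pm.

412 pm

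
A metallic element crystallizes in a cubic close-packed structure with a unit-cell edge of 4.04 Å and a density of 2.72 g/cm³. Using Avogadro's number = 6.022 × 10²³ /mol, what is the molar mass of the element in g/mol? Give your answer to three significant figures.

An FCC cell has Z = 4 atoms; a = 4.040 × 10^-8 cm.
M = ρ·N_A·a³/Z = 2.72 × 6.022 × 10²³ × 6.594 × 10^-23 / 4 = 27.0 g/mol.

27.0 g/mol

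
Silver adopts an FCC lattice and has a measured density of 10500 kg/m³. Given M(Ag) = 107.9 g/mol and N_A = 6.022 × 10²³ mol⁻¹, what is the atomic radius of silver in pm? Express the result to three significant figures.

For an FCC cell (Z = 4), a³ = Z·M/(N_A·ρ) = 4 × 107.9 / (6.022 × 10²³ × 10.50) = 6.826 × 10^-23 cm³, so a = 4.087 × 10^-8 cm = 408.7 pm.
Atoms touch along the face diagonal, so √2·a = 4r, so r = 0.3536 × a = 144 pm.

144 pm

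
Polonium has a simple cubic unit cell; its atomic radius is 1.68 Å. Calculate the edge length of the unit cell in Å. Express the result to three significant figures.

3.36 Å

In a simple cubic lattice, atoms touch along the cell edge, so a = 2r.
a = 2r = 2 × 1.68 = 3.36 Å.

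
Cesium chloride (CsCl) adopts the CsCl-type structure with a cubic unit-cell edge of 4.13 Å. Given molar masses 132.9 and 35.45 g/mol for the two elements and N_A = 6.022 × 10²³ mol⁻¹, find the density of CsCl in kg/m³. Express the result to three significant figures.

3970 kg/m³

The CsCl-type structure contains Z = 1 formula unit per cell; M(CsCl) = 132.9 + 35.45 = 168.35 g/mol.
a³ = (4.130 × 10^-8 cm)³ = 7.044 × 10^-23 cm³.
ρ = 1 × 168.35 / (6.022 × 10²³ × 7.044 × 10^-23) = 3.968 g/cm³ = 3970 kg/m³.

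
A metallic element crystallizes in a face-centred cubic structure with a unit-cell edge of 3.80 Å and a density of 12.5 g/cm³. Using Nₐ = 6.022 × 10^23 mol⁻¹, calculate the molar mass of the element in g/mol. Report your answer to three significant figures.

An FCC cell has Z = 4 atoms; a = 3.800 × 10^-8 cm.
M = ρ·N_A·a³/Z = 12.5 × 6.022 × 10²³ × 5.487 × 10^-23 / 4 = 103 g/mol.

103 g/mol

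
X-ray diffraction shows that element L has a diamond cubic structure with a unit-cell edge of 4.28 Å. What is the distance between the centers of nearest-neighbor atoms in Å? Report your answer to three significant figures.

In a diamond cubic structure, nearest neighbors lie along the body diagonal with √3·a = 8r; the nearest-neighbor distance equals 2r = 0.4330·a.
d = 0.4330 × 4.28 = 1.85 Å.

1.85 Å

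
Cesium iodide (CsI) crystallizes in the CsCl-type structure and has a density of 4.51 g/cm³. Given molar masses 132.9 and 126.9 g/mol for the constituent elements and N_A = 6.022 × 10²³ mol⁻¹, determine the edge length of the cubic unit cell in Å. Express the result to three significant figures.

4.57 Å

M(CsI) = 259.8 g/mol; Z = 1 formula unit per cell.
a³ = Z·M/(N_A·ρ) = 1 × 259.8 / (6.022 × 10²³ × 4.51) = 9.566 × 10^-23 cm³, so a = 4.573 × 10^-8 cm = 4.57 Å.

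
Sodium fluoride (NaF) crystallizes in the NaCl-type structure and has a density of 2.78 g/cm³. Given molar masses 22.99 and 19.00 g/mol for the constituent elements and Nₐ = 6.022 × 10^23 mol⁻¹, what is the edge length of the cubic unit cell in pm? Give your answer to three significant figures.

M(NaF) = 41.99 g/mol; Z = 4 formula units per cell.
a³ = Z·M/(N_A·ρ) = 4 × 41.99 / (6.022 × 10²³ × 2.78) = 1.003 × 10^-22 cm³, so a = 4.647 × 10^-8 cm = 465 pm.

465 pm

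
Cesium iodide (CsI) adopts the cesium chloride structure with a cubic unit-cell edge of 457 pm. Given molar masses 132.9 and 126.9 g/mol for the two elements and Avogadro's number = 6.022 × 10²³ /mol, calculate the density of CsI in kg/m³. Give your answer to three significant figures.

The cesium chloride structure contains Z = 1 formula unit per cell; M(CsI) = 132.9 + 126.9 = 259.8 g/mol.
a³ = (4.570 × 10^-8 cm)³ = 9.544 × 10^-23 cm³.
ρ = 1 × 259.8 / (6.022 × 10²³ × 9.544 × 10^-23) = 4.520 g/cm³ = 4520 kg/m³.

4520 kg/m³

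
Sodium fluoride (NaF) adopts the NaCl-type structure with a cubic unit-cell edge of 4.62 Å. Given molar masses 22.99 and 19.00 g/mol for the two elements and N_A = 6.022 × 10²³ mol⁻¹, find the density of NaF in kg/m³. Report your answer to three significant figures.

2830 kg/m³

The NaCl-type structure contains Z = 4 formula units per cell; M(NaF) = 22.99 + 19.00 = 41.99 g/mol.
a³ = (4.620 × 10^-8 cm)³ = 9.861 × 10^-23 cm³.
ρ = 4 × 41.99 / (6.022 × 10²³ × 9.861 × 10^-23) = 2.828 g/cm³ = 2830 kg/m³.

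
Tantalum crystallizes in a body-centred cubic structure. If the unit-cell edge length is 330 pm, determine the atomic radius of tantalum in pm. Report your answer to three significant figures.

In a BCC lattice, atoms touch along the body diagonal, so √3·a = 4r.
r = √3·a/4 = 1.7321 × 330 / 4 = 143 pm.

143 pm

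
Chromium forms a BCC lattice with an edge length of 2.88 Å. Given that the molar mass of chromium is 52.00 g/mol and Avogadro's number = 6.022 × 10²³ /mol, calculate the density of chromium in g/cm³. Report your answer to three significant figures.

A BCC unit cell contains Z = 2 atoms.
Cell volume: a³ = (2.88 Å)³ = (2.880 × 10^-8 cm)³ = 2.389 × 10^-23 cm³.
ρ = Z·M/(N_A·a³) = 2 × 52.00 / (6.022 × 10²³ × 2.389 × 10^-23) = 7.230 g/cm³.

7.23 g/cm³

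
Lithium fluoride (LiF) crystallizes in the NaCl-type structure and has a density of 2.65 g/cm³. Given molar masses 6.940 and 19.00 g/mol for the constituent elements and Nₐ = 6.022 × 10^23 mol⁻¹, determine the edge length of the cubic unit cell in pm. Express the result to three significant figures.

402 pm

M(LiF) = 25.94 g/mol; Z = 4 formula units per cell.
a³ = Z·M/(N_A·ρ) = 4 × 25.94 / (6.022 × 10²³ × 2.65) = 6.502 × 10^-23 cm³, so a = 4.021 × 10^-8 cm = 402 pm.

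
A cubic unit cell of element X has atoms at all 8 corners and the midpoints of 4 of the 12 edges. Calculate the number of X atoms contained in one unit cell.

2

Corner atoms are shared by 8 cells (1/8 each), edge atoms by 4 (1/4 each).
Net atoms = 8 × 1/8 + 4 × 1/4 = 1 + 1 = 2.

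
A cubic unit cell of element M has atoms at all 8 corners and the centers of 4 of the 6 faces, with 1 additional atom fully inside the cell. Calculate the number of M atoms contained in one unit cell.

4

Corner atoms are shared by 8 cells (1/8 each), face atoms by 2 (1/2 each), interior atoms are unshared.
Net atoms = 8 × 1/8 + 4 × 1/2 + 1 = 1 + 2 + 1 = 4.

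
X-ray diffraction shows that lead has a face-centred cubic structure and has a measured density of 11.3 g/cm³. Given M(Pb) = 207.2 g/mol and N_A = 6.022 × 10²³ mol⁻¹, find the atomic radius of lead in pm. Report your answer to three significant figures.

175 pm

For an FCC cell (Z = 4), a³ = Z·M/(N_A·ρ) = 4 × 207.2 / (6.022 × 10²³ × 11.30) = 1.218 × 10^-22 cm³, so a = 4.957 × 10^-8 cm = 495.7 pm.
Atoms touch along the face diagonal, so √2·a = 4r, so r = 0.3536 × a = 175 pm.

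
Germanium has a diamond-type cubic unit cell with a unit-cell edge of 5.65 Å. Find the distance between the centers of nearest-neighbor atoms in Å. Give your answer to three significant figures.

2.45 Å

In a diamond cubic structure, nearest neighbors lie along the body diagonal with √3·a = 8r; the nearest-neighbor distance equals 2r = 0.4330·a.
d = 0.4330 × 5.65 = 2.45 Å.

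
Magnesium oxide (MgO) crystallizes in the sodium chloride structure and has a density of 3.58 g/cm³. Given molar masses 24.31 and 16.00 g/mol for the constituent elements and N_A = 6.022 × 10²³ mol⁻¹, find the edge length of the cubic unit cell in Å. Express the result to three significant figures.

M(MgO) = 40.31 g/mol; Z = 4 formula units per cell.
a³ = Z·M/(N_A·ρ) = 4 × 40.31 / (6.022 × 10²³ × 3.58) = 7.479 × 10^-23 cm³, so a = 4.213 × 10^-8 cm = 4.21 Å.

4.21 Å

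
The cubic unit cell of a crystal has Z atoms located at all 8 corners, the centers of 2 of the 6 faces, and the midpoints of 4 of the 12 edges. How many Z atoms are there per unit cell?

3

Corner atoms are shared by 8 cells (1/8 each), face atoms by 2 (1/2 each), edge atoms by 4 (1/4 each).
Net atoms = 8 × 1/8 + 2 × 1/2 + 4 × 1/4 = 1 + 1 + 1 = 3.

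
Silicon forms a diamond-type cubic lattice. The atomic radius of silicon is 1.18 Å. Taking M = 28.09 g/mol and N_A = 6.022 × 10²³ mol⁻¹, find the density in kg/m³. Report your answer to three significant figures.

2300 kg/m³

In a diamond cubic lattice, nearest neighbors lie along the body diagonal with √3·a = 8r, giving a = 5.450 Å = 5.450 × 10^-8 cm.
With Z = 8, ρ = Z·M/(N_A·a³) = 8 × 28.09 / (6.022 × 10²³ × 1.619 × 10^-22) = 2.305 g/cm³ = 2300 kg/m³.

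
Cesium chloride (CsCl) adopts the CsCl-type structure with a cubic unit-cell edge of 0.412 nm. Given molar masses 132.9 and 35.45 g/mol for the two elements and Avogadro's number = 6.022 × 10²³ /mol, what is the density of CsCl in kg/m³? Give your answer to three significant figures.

4000 kg/m³

The CsCl-type structure contains Z = 1 formula unit per cell; M(CsCl) = 132.9 + 35.45 = 168.35 g/mol.
a³ = (4.120 × 10^-8 cm)³ = 6.993 × 10^-23 cm³.
ρ = 1 × 168.35 / (6.022 × 10²³ × 6.993 × 10^-23) = 3.997 g/cm³ = 4000 kg/m³.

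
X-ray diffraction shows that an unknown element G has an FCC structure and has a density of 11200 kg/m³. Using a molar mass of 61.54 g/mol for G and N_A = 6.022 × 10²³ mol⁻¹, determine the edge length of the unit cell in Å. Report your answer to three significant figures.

With Z = 4 atoms per FCC cell, a³ = Z·M/(N_A·ρ) = 4 × 61.54 / (6.022 × 10²³ × 11.20 g/cm³) = 3.650 × 10^-23 cm³.
a = (3.650 × 10^-23)^(1/3) = 3.317 × 10^-8 cm = 3.32 Å.

3.32 Å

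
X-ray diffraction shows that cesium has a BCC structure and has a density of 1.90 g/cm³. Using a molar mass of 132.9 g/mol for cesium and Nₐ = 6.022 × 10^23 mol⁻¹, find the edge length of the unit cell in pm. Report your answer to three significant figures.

With Z = 2 atoms per BCC cell, a³ = Z·M/(N_A·ρ) = 2 × 132.9 / (6.022 × 10²³ × 1.900 g/cm³) = 2.323 × 10^-22 cm³.
a = (2.323 × 10^-22)^(1/3) = 6.147 × 10^-8 cm = 615 pm.

615 pm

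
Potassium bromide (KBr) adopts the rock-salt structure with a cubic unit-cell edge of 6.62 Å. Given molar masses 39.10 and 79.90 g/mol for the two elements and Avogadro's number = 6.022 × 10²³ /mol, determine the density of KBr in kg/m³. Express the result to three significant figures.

2720 kg/m³

The rock-salt structure contains Z = 4 formula units per cell; M(KBr) = 39.10 + 79.90 = 119.0 g/mol.
a³ = (6.620 × 10^-8 cm)³ = 2.901 × 10^-22 cm³.
ρ = 4 × 119.0 / (6.022 × 10²³ × 2.901 × 10^-22) = 2.725 g/cm³ = 2720 kg/m³.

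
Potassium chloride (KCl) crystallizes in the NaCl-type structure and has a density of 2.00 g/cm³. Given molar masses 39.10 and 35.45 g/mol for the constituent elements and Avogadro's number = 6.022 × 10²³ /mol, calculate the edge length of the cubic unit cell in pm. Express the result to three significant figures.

628 pm

M(KCl) = 74.55 g/mol; Z = 4 formula units per cell.
a³ = Z·M/(N_A·ρ) = 4 × 74.55 / (6.022 × 10²³ × 2.00) = 2.476 × 10^-22 cm³, so a = 6.279 × 10^-8 cm = 628 pm.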